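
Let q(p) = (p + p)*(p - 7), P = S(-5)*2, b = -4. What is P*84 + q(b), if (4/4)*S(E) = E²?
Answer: 4288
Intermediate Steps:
S(E) = E²
P = 50 (P = (-5)²*2 = 25*2 = 50)
q(p) = 2*p*(-7 + p) (q(p) = (2*p)*(-7 + p) = 2*p*(-7 + p))
P*84 + q(b) = 50*84 + 2*(-4)*(-7 - 4) = 4200 + 2*(-4)*(-11) = 4200 + 88 = 4288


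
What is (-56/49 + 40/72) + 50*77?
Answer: 242513/63 ≈ 3849.4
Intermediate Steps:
(-56/49 + 40/72) + 50*77 = (-56*1/49 + 40*(1/72)) + 3850 = (-8/7 + 5/9) + 3850 = -37/63 + 3850 = 242513/63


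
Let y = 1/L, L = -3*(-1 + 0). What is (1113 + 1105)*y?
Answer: 2218/3 ≈ 739.33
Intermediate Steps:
L = 3 (L = -3*(-1) = 3)
y = 1/3 ≈ 0.33333
(1113 + 1105)*y = (1113 + 1105)*(1/3) = 2218*(1/3) = 2218/3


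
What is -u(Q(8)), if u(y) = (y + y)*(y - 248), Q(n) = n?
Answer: 3840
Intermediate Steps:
u(y) = 2*y*(-248 + y) (u(y) = (2*y)*(-248 + y) = 2*y*(-248 + y))
-u(Q(8)) = -2*8*(-248 + 8) = -2*8*(-240) = -1*(-3840) = 3840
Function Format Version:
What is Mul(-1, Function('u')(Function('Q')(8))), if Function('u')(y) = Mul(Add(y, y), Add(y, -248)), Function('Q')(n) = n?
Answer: 3840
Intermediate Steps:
Function('u')(y) = Mul(2, y, Add(-248, y)) (Function('u')(y) = Mul(Mul(2, y), Add(-248, y)) = Mul(2, y, Add(-248, y)))
Mul(-1, Function('u')(Function('Q')(8))) = Mul(-1, Mul(2, 8, Add(-248, 8))) = Mul(-1, Mul(2, 8, -240)) = Mul(-1, -3840) = 3840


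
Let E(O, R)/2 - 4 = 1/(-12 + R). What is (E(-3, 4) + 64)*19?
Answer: 5453/4 ≈ 1363.3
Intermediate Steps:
E(O, R) = 8 + 2/(-12 + R)
(E(-3, 4) + 64)*19 = (2*(-47 + 4*4)/(-12 + 4) + 64)*19 = (2*(-47 + 16)/(-8) + 64)*19 = (2*(-⅛)*(-31) + 64)*19 = (31/4 + 64)*19 = (287/4)*19 = 5453/4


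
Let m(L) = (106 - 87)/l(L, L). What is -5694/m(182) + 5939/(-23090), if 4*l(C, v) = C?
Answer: -5982200771/438710 ≈ -13636.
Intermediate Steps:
l(C, v) = C/4
m(L) = 76/L (m(L) = (106 - 87)/((L/4)) = 19*(4/L) = 76/L)
-5694/m(182) + 5939/(-23090) = -5694/(76/182) + 5939/(-23090) = -5694/(76*(1/182)) + 5939*(-1/23090) = -5694/38/91 - 5939/23090 = -5694*91/38 - 5939/23090 = -259077/19 - 5939/23090 = -5982200771/438710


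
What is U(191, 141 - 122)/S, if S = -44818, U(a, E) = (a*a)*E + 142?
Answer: -693281/44818 ≈ -15.469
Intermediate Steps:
U(a, E) = 142 + E*a² (U(a, E) = a²*E + 142 = E*a² + 142 = 142 + E*a²)
U(191, 141 - 122)/S = (142 + (141 - 122)*191²)/(-44818) = (142 + 19*36481)*(-1/44818) = (142 + 693139)*(-1/44818) = 693281*(-1/44818) = -693281/44818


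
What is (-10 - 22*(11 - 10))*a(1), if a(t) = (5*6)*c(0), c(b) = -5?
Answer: 4800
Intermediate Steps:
a(t) = -150 (a(t) = (5*6)*(-5) = 30*(-5) = -150)
(-10 - 22*(11 - 10))*a(1) = (-10 - 22*(11 - 10))*(-150) = (-10 - 22*1)*(-150) = (-10 - 22)*(-150) = -32*(-150) = 4800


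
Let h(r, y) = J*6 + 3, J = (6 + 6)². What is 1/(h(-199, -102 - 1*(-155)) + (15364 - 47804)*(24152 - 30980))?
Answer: 1/221501187 ≈ 4.5146e-9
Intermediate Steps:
J = 144 (J = 12² = 144)
h(r, y) = 867 (h(r, y) = 144*6 + 3 = 864 + 3 = 867)
1/(h(-199, -102 - 1*(-155)) + (15364 - 47804)*(24152 - 30980)) = 1/(867 + (15364 - 47804)*(24152 - 30980)) = 1/(867 - 32440*(-6828)) = 1/(867 + 221500320) = 1/221501187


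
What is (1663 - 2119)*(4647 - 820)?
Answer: -1745112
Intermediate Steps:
(1663 - 2119)*(4647 - 820) = -456*3827 = -1745112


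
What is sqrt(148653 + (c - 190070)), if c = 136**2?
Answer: I*sqrt(22921) ≈ 151.4*I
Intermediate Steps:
c = 18496
sqrt(148653 + (c - 190070)) = sqrt(148653 + (18496 - 190070)) = sqrt(148653 - 171574) = sqrt(-22921) = I*sqrt(22921)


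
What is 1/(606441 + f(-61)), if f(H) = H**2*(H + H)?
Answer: 1/152479 ≈ 6.5583e-6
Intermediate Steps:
f(H) = 2*H**3 (f(H) = H**2*(2*H) = 2*H**3)
1/(606441 + f(-61)) = 1/(606441 + 2*(-61)**3) = 1/(606441 + 2*(-226981)) = 1/(606441 - 453962) = 1/152479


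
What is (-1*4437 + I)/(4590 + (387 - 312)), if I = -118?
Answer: -911/933 ≈ -0.97642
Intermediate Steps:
(-1*4437 + I)/(4590 + (387 - 312)) = (-1*4437 - 118)/(4590 + (387 - 312)) = (-4437 - 118)/(4590 + 75) = -4555/4665 = -4555*1/4665 = -911/933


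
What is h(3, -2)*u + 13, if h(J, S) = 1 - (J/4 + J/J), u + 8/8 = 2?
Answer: 49/4 ≈ 12.250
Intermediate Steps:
u = 1 (u = -1 + 2 = 1)
h(J, S) = -J/4 (h(J, S) = 1 - (J*(¼) + 1) = 1 - (J/4 + 1) = 1 - (1 + J/4) = 1 + (-1 - J/4) = -J/4)
h(3, -2)*u + 13 = -¼*3*1 + 13 = -¾*1 + 13 = -¾ + 13 = 49/4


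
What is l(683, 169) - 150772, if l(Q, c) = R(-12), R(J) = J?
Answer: -150784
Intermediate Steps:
l(Q, c) = -12
l(683, 169) - 150772 = -12 - 150772 = -150784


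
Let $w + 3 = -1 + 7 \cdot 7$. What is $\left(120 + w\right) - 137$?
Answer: $28$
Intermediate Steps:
$w = 45$ ($w = -3 + \left(-1 + 7 \cdot 7\right) = -3 + \left(-1 + 49\right) = -3 + 48 = 45$)
$\left(120 + w\right) - 137 = \left(120 + 45\right) - 137 = 165 - 137 = 28$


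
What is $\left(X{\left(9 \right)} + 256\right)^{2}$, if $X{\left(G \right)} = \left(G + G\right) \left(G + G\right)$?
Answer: $336400$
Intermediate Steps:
$X{\left(G \right)} = 4 G^{2}$ ($X{\left(G \right)} = 2 G 2 G = 4 G^{2}$)
$\left(X{\left(9 \right)} + 256\right)^{2} = \left(4 \cdot 9^{2} + 256\right)^{2} = \left(4 \cdot 81 + 256\right)^{2} = \left(324 + 256\right)^{2} = 580^{2} = 336400$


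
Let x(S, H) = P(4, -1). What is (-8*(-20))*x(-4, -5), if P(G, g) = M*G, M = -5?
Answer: -3200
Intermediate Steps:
P(G, g) = -5*G
x(S, H) = -20 (x(S, H) = -5*4 = -20)
(-8*(-20))*x(-4, -5) = -8*(-20)*(-20) = 160*(-20) = -3200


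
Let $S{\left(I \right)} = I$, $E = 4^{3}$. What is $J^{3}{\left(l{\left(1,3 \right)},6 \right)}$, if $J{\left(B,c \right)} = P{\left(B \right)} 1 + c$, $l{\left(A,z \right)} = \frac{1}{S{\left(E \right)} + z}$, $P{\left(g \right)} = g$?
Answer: $\frac{65450827}{300763} \approx 217.62$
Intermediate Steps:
$E = 64$
$l{\left(A,z \right)} = \frac{1}{64 + z}$
$J{\left(B,c \right)} = B + c$ ($J{\left(B,c \right)} = B 1 + c = B + c$)
$J^{3}{\left(l{\left(1,3 \right)},6 \right)} = \left(\frac{1}{64 + 3} + 6\right)^{3} = \left(\frac{1}{67} + 6\right)^{3} = \left(\frac{403}{67}\right)^{3} = \frac{65450827}{300763}$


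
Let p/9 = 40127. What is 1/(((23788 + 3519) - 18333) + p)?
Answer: 1/370117 ≈ 2.7018e-6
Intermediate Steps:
p = 361143 (p = 9*40127 = 361143)
1/(((23788 + 3519) - 18333) + p) = 1/(((23788 + 3519) - 18333) + 361143) = 1/((27307 - 18333) + 361143) = 1/(8974 + 361143) = 1/370117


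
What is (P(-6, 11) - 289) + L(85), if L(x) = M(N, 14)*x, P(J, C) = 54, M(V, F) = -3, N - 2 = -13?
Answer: -490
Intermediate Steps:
N = -11 (N = 2 - 13 = -11)
L(x) = -3*x
(P(-6, 11) - 289) + L(85) = (54 - 289) - 3*85 = -235 - 255 = -490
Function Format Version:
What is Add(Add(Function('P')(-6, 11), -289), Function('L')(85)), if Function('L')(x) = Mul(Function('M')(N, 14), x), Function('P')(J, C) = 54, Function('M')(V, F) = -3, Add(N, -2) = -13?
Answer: -490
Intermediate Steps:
N = -11 (N = Add(2, -13) = -11)
Function('L')(x) = Mul(-3, x)
Add(Add(Function('P')(-6, 11), -289), Function('L')(85)) = Add(Add(54, -289), Mul(-3, 85)) = Add(-235, -255) = -490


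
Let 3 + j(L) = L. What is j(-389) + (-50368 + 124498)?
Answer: 73738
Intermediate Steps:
j(L) = -3 + L
j(-389) + (-50368 + 124498) = (-3 - 389) + (-50368 + 124498) = -392 + 74130 = 73738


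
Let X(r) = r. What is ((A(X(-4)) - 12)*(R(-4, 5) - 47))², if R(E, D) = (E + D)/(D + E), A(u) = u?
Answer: 541696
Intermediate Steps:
R(E, D) = 1 (R(E, D) = (D + E)/(D + E) = 1)
((A(X(-4)) - 12)*(R(-4, 5) - 47))² = ((-4 - 12)*(1 - 47))² = (-16*(-46))² = 736² = 541696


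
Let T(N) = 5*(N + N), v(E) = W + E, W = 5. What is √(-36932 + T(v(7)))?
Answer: 2*I*√9203 ≈ 191.86*I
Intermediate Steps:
v(E) = 5 + E
T(N) = 10*N (T(N) = 5*(2*N) = 10*N)
√(-36932 + T(v(7))) = √(-36932 + 10*(5 + 7)) = √(-36932 + 10*12) = √(-36932 + 120) = √(-36812) = 2*I*√9203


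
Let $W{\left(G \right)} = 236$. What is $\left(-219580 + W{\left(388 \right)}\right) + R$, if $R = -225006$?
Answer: $-444350$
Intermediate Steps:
$\left(-219580 + W{\left(388 \right)}\right) + R = \left(-219580 + 236\right) - 225006 = -219344 - 225006 = -444350$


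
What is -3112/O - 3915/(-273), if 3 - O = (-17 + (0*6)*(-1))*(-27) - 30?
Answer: 419561/19383 ≈ 21.646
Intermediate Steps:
O = -426 (O = 3 - ((-17 + (0*6)*(-1))*(-27) - 30) = 3 - ((-17 + 0*(-1))*(-27) - 30) = 3 - ((-17 + 0)*(-27) - 30) = 3 - (-17*(-27) - 30) = 3 - (459 - 30) = 3 - 1*429 = 3 - 429 = -426)
-3112/O - 3915/(-273) = -3112/(-426) - 3915/(-273) = -3112*(-1/426) - 3915*(-1/273) = 1556/213 + 1305/91 = 419561/19383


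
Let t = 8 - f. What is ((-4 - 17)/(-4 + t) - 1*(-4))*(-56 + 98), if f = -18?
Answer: 1407/11 ≈ 127.91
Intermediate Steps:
t = 26 (t = 8 - 1*(-18) = 8 + 18 = 26)
((-4 - 17)/(-4 + t) - 1*(-4))*(-56 + 98) = ((-4 - 17)/(-4 + 26) - 1*(-4))*(-56 + 98) = (-21/22 + 4)*42 = (67/22)*42 = 1407/11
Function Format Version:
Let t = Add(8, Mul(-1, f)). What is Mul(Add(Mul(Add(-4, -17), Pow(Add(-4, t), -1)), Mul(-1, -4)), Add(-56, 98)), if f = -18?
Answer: Rational(1407, 11) ≈ 127.91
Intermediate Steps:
t = 26 (t = Add(8, Mul(-1, -18)) = Add(8, 18) = 26)
Mul(Add(Mul(Add(-4, -17), Pow(Add(-4, t), -1)), Mul(-1, -4)), Add(-56, 98)) = Mul(Add(Mul(Add(-4, -17), Pow(Add(-4, 26), -1)), Mul(-1, -4)), Add(-56, 98)) = Mul(Add(Mul(-21, Pow(22, -1)), 4), 42) = Mul(Add(Mul(-21, Rational(1, 22)), 4), 42) = Mul(Add(Rational(-21, 22), 4), 42) = Mul(Rational(67, 22), 42) = Rational(1407, 11)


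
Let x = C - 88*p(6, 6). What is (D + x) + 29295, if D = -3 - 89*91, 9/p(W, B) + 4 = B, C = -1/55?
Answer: 1143834/55 ≈ 20797.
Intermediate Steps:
C = -1/55 (C = -1*1/55 = -1/55 ≈ -0.018182)
p(W, B) = 9/(-4 + B)
D = -8102 (D = -3 - 8099 = -8102)
x = -21781/55 (x = -1/55 - 792/(-4 + 6) = -1/55 - 792/2 = -1/55 - 88*9/2 = -1/55 - 396 = -21781/55 ≈ -396.02)
(D + x) + 29295 = (-8102 - 21781/55) + 29295 = -467391/55 + 29295 = 1143834/55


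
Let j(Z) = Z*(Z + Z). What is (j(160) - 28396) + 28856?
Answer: 51660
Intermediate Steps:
j(Z) = 2*Z² (j(Z) = Z*(2*Z) = 2*Z²)
(j(160) - 28396) + 28856 = (2*160² - 28396) + 28856 = (2*25600 - 28396) + 28856 = (51200 - 28396) + 28856 = 22804 + 28856 = 51660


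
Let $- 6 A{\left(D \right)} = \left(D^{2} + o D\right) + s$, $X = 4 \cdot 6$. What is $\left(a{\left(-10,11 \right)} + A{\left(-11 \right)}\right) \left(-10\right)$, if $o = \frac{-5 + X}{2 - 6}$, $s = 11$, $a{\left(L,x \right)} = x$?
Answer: $\frac{2365}{12} \approx 197.08$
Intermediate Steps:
$X = 24$
$o = - \frac{19}{4}$ ($o = \frac{-5 + 24}{2 - 6} = \frac{19}{-4} = 19 \left(- \frac{1}{4}\right) = - \frac{19}{4} \approx -4.75$)
$A{\left(D \right)} = - \frac{11}{6} - \frac{D^{2}}{6} + \frac{19 D}{24}$ ($A{\left(D \right)} = - \frac{\left(D^{2} - \frac{19 D}{4}\right) + 11}{6} = - \frac{11 + D^{2} - \frac{19 D}{4}}{6} = - \frac{11}{6} - \frac{D^{2}}{6} + \frac{19 D}{24}$)
$\left(a{\left(-10,11 \right)} + A{\left(-11 \right)}\right) \left(-10\right) = \left(11 - \left(\frac{253}{24} + \frac{121}{6}\right)\right) \left(-10\right) = \left(11 - \frac{737}{24}\right) \left(-10\right) = \left(- \frac{473}{24}\right) \left(-10\right) = \frac{2365}{12}$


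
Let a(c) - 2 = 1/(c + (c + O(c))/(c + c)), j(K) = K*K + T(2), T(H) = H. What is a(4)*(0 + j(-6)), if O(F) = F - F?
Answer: 760/9 ≈ 84.444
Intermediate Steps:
O(F) = 0
j(K) = 2 + K**2 (j(K) = K*K + 2 = K**2 + 2 = 2 + K**2)
a(c) = 2 + 1/(1/2 + c) (a(c) = 2 + 1/(c + (c + 0)/(c + c)) = 2 + 1/(c + c/((2*c))) = 2 + 1/(c + c*(1/(2*c))) = 2 + 1/(c + 1/2) = 2 + 1/(1/2 + c))
a(4)*(0 + j(-6)) = (4*(1 + 4)/(1 + 2*4))*(0 + (2 + (-6)**2)) = (4*5/(1 + 8))*(0 + (2 + 36)) = (4*5/9)*(0 + 38) = (4*(1/9)*5)*38 = (20/9)*38 = 760/9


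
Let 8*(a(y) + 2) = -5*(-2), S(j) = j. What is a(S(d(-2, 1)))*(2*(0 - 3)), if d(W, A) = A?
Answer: 9/2 ≈ 4.5000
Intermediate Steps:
a(y) = -¾ (a(y) = -2 + (-5*(-2))/8 = -2 + (⅛)*10 = -2 + 5/4 = -¾)
a(S(d(-2, 1)))*(2*(0 - 3)) = -3*(0 - 3)/2 = -3*(-3)/2 = -¾*(-6) = 9/2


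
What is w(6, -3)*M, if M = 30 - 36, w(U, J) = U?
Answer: -36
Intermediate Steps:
M = -6
w(6, -3)*M = 6*(-6) = -36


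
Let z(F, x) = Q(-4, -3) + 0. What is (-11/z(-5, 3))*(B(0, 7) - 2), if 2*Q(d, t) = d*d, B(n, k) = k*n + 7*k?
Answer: -517/8 ≈ -64.625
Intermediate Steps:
B(n, k) = 7*k + k*n
Q(d, t) = d**2/2 (Q(d, t) = (d*d)/2 = d**2/2)
z(F, x) = 8 (z(F, x) = (1/2)*(-4)**2 + 0 = (1/2)*16 + 0 = 8 + 0 = 8)
(-11/z(-5, 3))*(B(0, 7) - 2) = (-11/8)*(7*(7 + 0) - 2) = (-11*1/8)*(7*7 - 2) = -11*(49 - 2)/8 = -11/8*47 = -517/8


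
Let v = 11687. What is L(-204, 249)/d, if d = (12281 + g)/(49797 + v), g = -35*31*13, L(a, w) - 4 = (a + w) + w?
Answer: -120541/12 ≈ -10045.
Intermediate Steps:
L(a, w) = 4 + a + 2*w (L(a, w) = 4 + ((a + w) + w) = 4 + (a + 2*w) = 4 + a + 2*w)
g = -14105 (g = -1085*13 = -14105)
d = -24/809 (d = (12281 - 14105)/(49797 + 11687) = -1824/61484 = -1824*1/61484 = -24/809 ≈ -0.029666)
L(-204, 249)/d = (4 - 204 + 2*249)/(-24/809) = (4 - 204 + 498)*(-809/24) = 298*(-809/24) = -120541/12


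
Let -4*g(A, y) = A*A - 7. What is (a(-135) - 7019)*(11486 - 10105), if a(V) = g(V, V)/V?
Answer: -2604595001/270 ≈ -9.6467e+6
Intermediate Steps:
g(A, y) = 7/4 - A²/4 (g(A, y) = -(A*A - 7)/4 = -(A² - 7)/4 = -(-7 + A²)/4 = 7/4 - A²/4)
a(V) = (7/4 - V²/4)/V
(a(-135) - 7019)*(11486 - 10105) = ((¼)*(7 - 1*(-135)²)/(-135) - 7019)*(11486 - 10105) = ((¼)*(-1/135)*(7 - 1*18225) - 7019)*1381 = ((¼)*(-1/135)*(7 - 18225) - 7019)*1381 = ((¼)*(-1/135)*(-18218) - 7019)*1381 = (9109/270 - 7019)*1381 = -1886021/270*1381 = -2604595001/270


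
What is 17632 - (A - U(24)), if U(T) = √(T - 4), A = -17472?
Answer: 35104 + 2*√5 ≈ 35109.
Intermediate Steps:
U(T) = √(-4 + T)
17632 - (A - U(24)) = 17632 - (-17472 - √(-4 + 24)) = 17632 - (-17472 - √20) = 17632 - (-17472 - 2*√5) = 17632 + (17472 + 2*√5) = 35104 + 2*√5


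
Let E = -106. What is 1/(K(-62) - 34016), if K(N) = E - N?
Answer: -1/34060 ≈ -2.9360e-5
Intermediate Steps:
K(N) = -106 - N
1/(K(-62) - 34016) = 1/((-106 - 1*(-62)) - 34016) = 1/((-106 + 62) - 34016) = 1/(-44 - 34016) = 1/(-34060) = -1/34060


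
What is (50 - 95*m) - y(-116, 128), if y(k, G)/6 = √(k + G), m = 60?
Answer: -5650 - 12*√3 ≈ -5670.8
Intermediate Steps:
y(k, G) = 6*√(G + k) (y(k, G) = 6*√(k + G) = 6*√(G + k))
(50 - 95*m) - y(-116, 128) = (50 - 95*60) - 6*√(128 - 116) = (50 - 5700) - 6*√12 = -5650 - 6*2*√3 = -5650 - 12*√3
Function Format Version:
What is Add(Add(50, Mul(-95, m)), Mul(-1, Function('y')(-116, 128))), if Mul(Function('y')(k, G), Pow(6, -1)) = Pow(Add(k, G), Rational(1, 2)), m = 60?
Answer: Add(-5650, Mul(-12, Pow(3, Rational(1, 2)))) ≈ -5670.8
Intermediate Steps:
Function('y')(k, G) = Mul(6, Pow(Add(G, k), Rational(1, 2))) (Function('y')(k, G) = Mul(6, Pow(Add(k, G), Rational(1, 2))) = Mul(6, Pow(Add(G, k), Rational(1, 2))))
Add(Add(50, Mul(-95, m)), Mul(-1, Function('y')(-116, 128))) = Add(Add(50, Mul(-95, 60)), Mul(-1, Mul(6, Pow(Add(128, -116), Rational(1, 2))))) = Add(Add(50, -5700), Mul(-1, Mul(6, Pow(12, Rational(1, 2))))) = Add(-5650, Mul(-1, Mul(6, Mul(2, Pow(3, Rational(1, 2)))))) = Add(-5650, Mul(-1, Mul(12, Pow(3, Rational(1, 2))))) = Add(-5650, Mul(-12, Pow(3, Rational(1, 2))))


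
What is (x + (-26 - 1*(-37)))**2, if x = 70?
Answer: 6561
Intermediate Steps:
(x + (-26 - 1*(-37)))**2 = (70 + (-26 - 1*(-37)))**2 = (70 + (-26 + 37))**2 = (70 + 11)**2 = 81**2 = 6561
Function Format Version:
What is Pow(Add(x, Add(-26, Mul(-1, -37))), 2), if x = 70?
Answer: 6561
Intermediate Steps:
Pow(Add(x, Add(-26, Mul(-1, -37))), 2) = Pow(Add(70, Add(-26, Mul(-1, -37))), 2) = Pow(Add(70, Add(-26, 37)), 2) = Pow(Add(70, 11), 2) = Pow(81, 2) = 6561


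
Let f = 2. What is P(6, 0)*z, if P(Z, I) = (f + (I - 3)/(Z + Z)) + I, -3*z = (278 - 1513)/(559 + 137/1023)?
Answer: 2947945/2287976 ≈ 1.2885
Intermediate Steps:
z = 421135/571994 (z = -(278 - 1513)/(3*(559 + 137/1023)) = -(-1235)/(3*(559 + 137*(1/1023))) = -(-1235)/(3*(559 + 137/1023)) = -(-1235)/(3*571994/1023) = -(-1235)*1023/(3*571994) = -⅓*(-1263405/571994) = 421135/571994 ≈ 0.73626)
P(Z, I) = 2 + I + (-3 + I)/(2*Z) (P(Z, I) = (2 + (I - 3)/(Z + Z)) + I = (2 + (-3 + I)/((2*Z))) + I = (2 + (-3 + I)*(1/(2*Z))) + I = (2 + (-3 + I)/(2*Z)) + I = 2 + I + (-3 + I)/(2*Z))
P(6, 0)*z = ((½)*(-3 + 0 + 2*6*(2 + 0))/6)*(421135/571994) = ((½)*(⅙)*(-3 + 0 + 2*6*2))*(421135/571994) = ((½)*(⅙)*(-3 + 0 + 24))*(421135/571994) = ((½)*(⅙)*21)*(421135/571994) = (7/4)*(421135/571994) = 2947945/2287976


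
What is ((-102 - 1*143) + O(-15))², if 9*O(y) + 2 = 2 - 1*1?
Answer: 4866436/81 ≈ 60079.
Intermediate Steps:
O(y) = -⅑ (O(y) = -2/9 + (2 - 1*1)/9 = -2/9 + (2 - 1)/9 = -2/9 + (⅑)*1 = -2/9 + ⅑ = -⅑)
((-102 - 1*143) + O(-15))² = ((-102 - 1*143) - ⅑)² = ((-102 - 143) - ⅑)² = (-245 - ⅑)² = (-2206/9)² = 4866436/81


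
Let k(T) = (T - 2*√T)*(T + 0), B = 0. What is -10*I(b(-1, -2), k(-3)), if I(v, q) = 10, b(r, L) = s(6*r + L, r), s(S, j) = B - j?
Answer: -100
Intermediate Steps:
s(S, j) = -j (s(S, j) = 0 - j = -j)
b(r, L) = -r
k(T) = T*(T - 2*√T) (k(T) = (T - 2*√T)*T = T*(T - 2*√T))
-10*I(b(-1, -2), k(-3)) = -10*10 = -100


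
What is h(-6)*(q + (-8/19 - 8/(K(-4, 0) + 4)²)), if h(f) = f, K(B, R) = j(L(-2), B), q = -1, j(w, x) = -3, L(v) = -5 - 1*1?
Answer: 1074/19 ≈ 56.526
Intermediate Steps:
L(v) = -6 (L(v) = -5 - 1 = -6)
K(B, R) = -3
h(-6)*(q + (-8/19 - 8/(K(-4, 0) + 4)²)) = -6*(-1 + (-8/19 - 8/(-3 + 4)²)) = -6*(-1 + (-8*1/19 - 8/(1²))) = -6*(-1 + (-8/19 - 8/1)) = -6*(-1 + (-8/19 - 8*1)) = -6*(-1 + (-8/19 - 8)) = -6*(-1 - 160/19) = -6*(-179/19) = 1074/19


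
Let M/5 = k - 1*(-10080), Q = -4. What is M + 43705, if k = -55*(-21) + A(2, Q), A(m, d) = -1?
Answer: 99875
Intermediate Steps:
k = 1154 (k = -55*(-21) - 1 = 1155 - 1 = 1154)
M = 56170 (M = 5*(1154 - 1*(-10080)) = 5*(1154 + 10080) = 5*11234 = 56170)
M + 43705 = 56170 + 43705 = 99875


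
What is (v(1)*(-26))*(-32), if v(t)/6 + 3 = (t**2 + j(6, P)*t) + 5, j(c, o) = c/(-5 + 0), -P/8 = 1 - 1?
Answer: 44928/5 ≈ 8985.6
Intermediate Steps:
P = 0 (P = -8*(1 - 1) = -8*0 = 0)
j(c, o) = -c/5 (j(c, o) = c/(-5) = c*(-1/5) = -c/5)
v(t) = 12 + 6*t**2 - 36*t/5 (v(t) = -18 + 6*((t**2 + (-1/5*6)*t) + 5) = -18 + 6*((t**2 - 6*t/5) + 5) = -18 + 6*(5 + t**2 - 6*t/5) = -18 + (30 + 6*t**2 - 36*t/5) = 12 + 6*t**2 - 36*t/5)
(v(1)*(-26))*(-32) = ((12 + 6*1**2 - 36/5*1)*(-26))*(-32) = ((12 + 6*1 - 36/5)*(-26))*(-32) = ((12 + 6 - 36/5)*(-26))*(-32) = ((54/5)*(-26))*(-32) = -1404/5*(-32) = 44928/5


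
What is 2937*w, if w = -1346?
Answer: -3953202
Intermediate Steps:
2937*w = 2937*(-1346) = -3953202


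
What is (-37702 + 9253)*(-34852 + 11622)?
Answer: 660870270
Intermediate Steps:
(-37702 + 9253)*(-34852 + 11622) = -28449*(-23230) = 660870270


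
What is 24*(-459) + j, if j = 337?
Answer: -10679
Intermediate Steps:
24*(-459) + j = 24*(-459) + 337 = -11016 + 337 = -10679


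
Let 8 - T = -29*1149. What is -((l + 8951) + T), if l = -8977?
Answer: -33303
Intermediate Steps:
T = 33329 (T = 8 - (-1)*29*1149 = 8 - (-1)*33321 = 8 - 1*(-33321) = 8 + 33321 = 33329)
-((l + 8951) + T) = -((-8977 + 8951) + 33329) = -(-26 + 33329) = -1*33303 = -33303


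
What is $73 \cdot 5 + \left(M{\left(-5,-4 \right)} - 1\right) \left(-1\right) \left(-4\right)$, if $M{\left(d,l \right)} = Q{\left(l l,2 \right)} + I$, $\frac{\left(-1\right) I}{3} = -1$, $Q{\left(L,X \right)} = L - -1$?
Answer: $441$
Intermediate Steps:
$Q{\left(L,X \right)} = 1 + L$ ($Q{\left(L,X \right)} = L + 1 = 1 + L$)
$I = 3$ ($I = \left(-3\right) \left(-1\right) = 3$)
$M{\left(d,l \right)} = 4 + l^{2}$ ($M{\left(d,l \right)} = \left(1 + l l\right) + 3 = \left(1 + l^{2}\right) + 3 = 4 + l^{2}$)
$73 \cdot 5 + \left(M{\left(-5,-4 \right)} - 1\right) \left(-1\right) \left(-4\right) = 73 \cdot 5 + \left(\left(4 + \left(-4\right)^{2}\right) - 1\right) \left(-1\right) \left(-4\right) = 365 + \left(\left(4 + 16\right) - 1\right) \left(-1\right) \left(-4\right) = 365 + \left(20 - 1\right) \left(-1\right) \left(-4\right) = 365 + 19 \left(-1\right) \left(-4\right) = 365 - -76 = 365 + 76 = 441$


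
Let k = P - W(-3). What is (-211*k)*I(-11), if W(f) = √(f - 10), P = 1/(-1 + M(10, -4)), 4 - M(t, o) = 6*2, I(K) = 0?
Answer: 0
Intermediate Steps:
M(t, o) = -8 (M(t, o) = 4 - 6*2 = 4 - 1*12 = 4 - 12 = -8)
P = -⅑ (P = 1/(-1 - 8) = 1/(-9) = -⅑ ≈ -0.11111)
W(f) = √(-10 + f)
k = -⅑ - I*√13 (k = -⅑ - √(-10 - 3) = -⅑ - √(-13) = -⅑ - I*√13 ≈ -0.11111 - 3.6056*I)
(-211*k)*I(-11) = -211*(-⅑ - I*√13)*0 = (211/9 + 211*I*√13)*0 = 0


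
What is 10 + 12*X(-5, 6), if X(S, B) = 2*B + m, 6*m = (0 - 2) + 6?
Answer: 162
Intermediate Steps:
m = ⅔ (m = ((0 - 2) + 6)/6 = (-2 + 6)/6 = (⅙)*4 = ⅔ ≈ 0.66667)
X(S, B) = ⅔ + 2*B (X(S, B) = 2*B + ⅔ = ⅔ + 2*B)
10 + 12*X(-5, 6) = 10 + 12*(⅔ + 2*6) = 10 + 12*(⅔ + 12) = 10 + 12*(38/3) = 10 + 152 = 162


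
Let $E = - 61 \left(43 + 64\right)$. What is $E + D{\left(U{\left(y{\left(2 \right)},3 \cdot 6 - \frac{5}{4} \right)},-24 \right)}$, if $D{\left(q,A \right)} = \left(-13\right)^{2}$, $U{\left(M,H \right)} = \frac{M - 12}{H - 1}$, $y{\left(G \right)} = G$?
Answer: $-6358$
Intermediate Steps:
$U{\left(M,H \right)} = \frac{-12 + M}{-1 + H}$
$D{\left(q,A \right)} = 169$
$E = -6527$ ($E = \left(-61\right) 107 = -6527$)
$E + D{\left(U{\left(y{\left(2 \right)},3 \cdot 6 - \frac{5}{4} \right)},-24 \right)} = -6527 + 169 = -6358$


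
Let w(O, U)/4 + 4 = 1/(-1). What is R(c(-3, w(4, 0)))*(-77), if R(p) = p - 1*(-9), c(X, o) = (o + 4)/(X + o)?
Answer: -17171/23 ≈ -746.57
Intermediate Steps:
w(O, U) = -20 (w(O, U) = -16 + 4*(1/(-1)) = -16 + 4*(1*(-1)) = -16 + 4*(-1) = -16 - 4 = -20)
c(X, o) = (4 + o)/(X + o)
R(p) = 9 + p (R(p) = p + 9 = 9 + p)
R(c(-3, w(4, 0)))*(-77) = (9 + (4 - 20)/(-3 - 20))*(-77) = (9 - 16/(-23))*(-77) = (9 - 1/23*(-16))*(-77) = (9 + 16/23)*(-77) = (223/23)*(-77) = -17171/23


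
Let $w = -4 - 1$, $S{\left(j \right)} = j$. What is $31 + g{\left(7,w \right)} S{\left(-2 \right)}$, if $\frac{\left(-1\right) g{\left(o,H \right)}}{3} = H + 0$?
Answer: $1$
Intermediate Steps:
$w = -5$
$g{\left(o,H \right)} = - 3 H$ ($g{\left(o,H \right)} = - 3 \left(H + 0\right) = - 3 H$)
$31 + g{\left(7,w \right)} S{\left(-2 \right)} = 31 + \left(-3\right) \left(-5\right) \left(-2\right) = 31 + 15 \left(-2\right) = 31 - 30 = 1$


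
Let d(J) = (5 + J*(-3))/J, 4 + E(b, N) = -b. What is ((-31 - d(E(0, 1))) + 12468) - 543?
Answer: 47593/4 ≈ 11898.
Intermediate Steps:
E(b, N) = -4 - b
d(J) = (5 - 3*J)/J
((-31 - d(E(0, 1))) + 12468) - 543 = ((-31 - (-3 + 5/(-4 - 1*0))) + 12468) - 543 = ((-31 - (-3 + 5/(-4 + 0))) + 12468) - 543 = ((-31 - (-3 + 5/(-4))) + 12468) - 543 = ((-31 - (-3 + 5*(-1/4))) + 12468) - 543 = ((-31 - (-3 - 5/4)) + 12468) - 543 = ((-31 - 1*(-17/4)) + 12468) - 543 = ((-31 + 17/4) + 12468) - 543 = (-107/4 + 12468) - 543 = 49765/4 - 543 = 47593/4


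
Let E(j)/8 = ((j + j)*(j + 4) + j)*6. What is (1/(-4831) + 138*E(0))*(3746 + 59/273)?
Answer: -1022717/1318863 ≈ -0.77545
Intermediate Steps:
E(j) = 48*j + 96*j*(4 + j) (E(j) = 8*(((j + j)*(j + 4) + j)*6) = 8*(((2*j)*(4 + j) + j)*6) = 8*((2*j*(4 + j) + j)*6) = 8*((j + 2*j*(4 + j))*6) = 8*(6*j + 12*j*(4 + j)) = 48*j + 96*j*(4 + j))
(1/(-4831) + 138*E(0))*(3746 + 59/273) = (1/(-4831) + 138*(48*0*(9 + 2*0)))*(3746 + 59/273) = (-1/4831 + 138*(48*0*(9 + 0)))*(3746 + 59*(1/273)) = (-1/4831 + 138*(48*0*9))*(3746 + 59/273) = (-1/4831 + 138*0)*(1022717/273) = (-1/4831 + 0)*(1022717/273) = -1/4831*1022717/273 = -1022717/1318863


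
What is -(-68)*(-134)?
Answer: -9112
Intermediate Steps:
-(-68)*(-134) = -68*134 = -9112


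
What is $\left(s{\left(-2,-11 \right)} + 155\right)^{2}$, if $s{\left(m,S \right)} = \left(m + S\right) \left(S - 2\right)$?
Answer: $104976$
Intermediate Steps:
$s{\left(m,S \right)} = \left(-2 + S\right) \left(S + m\right)$ ($s{\left(m,S \right)} = \left(S + m\right) \left(-2 + S\right) = \left(-2 + S\right) \left(S + m\right)$)
$\left(s{\left(-2,-11 \right)} + 155\right)^{2} = \left(\left(\left(-11\right)^{2} - -22 - -4 - -22\right) + 155\right)^{2} = \left(\left(121 + 22 + 4 + 22\right) + 155\right)^{2} = \left(169 + 155\right)^{2} = 324^{2} = 104976$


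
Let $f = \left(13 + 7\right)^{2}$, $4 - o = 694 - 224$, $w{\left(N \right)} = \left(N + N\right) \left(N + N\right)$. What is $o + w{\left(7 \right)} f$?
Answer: $77934$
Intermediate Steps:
$w{\left(N \right)} = 4 N^{2}$ ($w{\left(N \right)} = 2 N 2 N = 4 N^{2}$)
$o = -466$ ($o = 4 - \left(694 - 224\right) = 4 - 470 = -466$)
$f = 400$ ($f = 20^{2} = 400$)
$o + w{\left(7 \right)} f = -466 + 4 \cdot 7^{2} \cdot 400 = -466 + 4 \cdot 49 \cdot 400 = -466 + 196 \cdot 400 = -466 + 78400 = 77934$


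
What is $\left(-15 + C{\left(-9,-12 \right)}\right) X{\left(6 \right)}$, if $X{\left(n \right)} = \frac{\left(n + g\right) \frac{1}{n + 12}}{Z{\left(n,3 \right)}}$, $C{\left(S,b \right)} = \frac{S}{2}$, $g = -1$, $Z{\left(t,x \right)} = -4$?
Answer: $\frac{65}{48} \approx 1.3542$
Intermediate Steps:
$C{\left(S,b \right)} = \frac{S}{2}$ ($C{\left(S,b \right)} = S \frac{1}{2} = \frac{S}{2}$)
$X{\left(n \right)} = - \frac{-1 + n}{4 \left(12 + n\right)}$ ($X{\left(n \right)} = \frac{\left(n - 1\right) \frac{1}{n + 12}}{-4} = \frac{-1 + n}{12 + n} \left(- \frac{1}{4}\right) = - \frac{-1 + n}{4 \left(12 + n\right)}$)
$\left(-15 + C{\left(-9,-12 \right)}\right) X{\left(6 \right)} = \left(-15 + \frac{1}{2} \left(-9\right)\right) \frac{1 - 6}{4 \left(12 + 6\right)} = \left(-15 - \frac{9}{2}\right) \frac{1 - 6}{4 \cdot 18} = - \frac{39 \cdot \frac{1}{4} \cdot \frac{1}{18} \left(-5\right)}{2} = \left(- \frac{39}{2}\right) \left(- \frac{5}{72}\right) = \frac{65}{48}$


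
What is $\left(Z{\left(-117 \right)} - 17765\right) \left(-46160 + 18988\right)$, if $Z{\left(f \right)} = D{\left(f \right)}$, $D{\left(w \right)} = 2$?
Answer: $482656236$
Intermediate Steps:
$Z{\left(f \right)} = 2$
$\left(Z{\left(-117 \right)} - 17765\right) \left(-46160 + 18988\right) = \left(2 - 17765\right) \left(-46160 + 18988\right) = \left(-17763\right) \left(-27172\right) = 482656236$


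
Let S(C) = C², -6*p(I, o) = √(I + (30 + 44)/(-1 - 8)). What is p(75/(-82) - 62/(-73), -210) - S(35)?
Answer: -1225 - I*√2672647238/107748 ≈ -1225.0 - 0.4798*I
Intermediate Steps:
p(I, o) = -√(-74/9 + I)/6 (p(I, o) = -√(I + (30 + 44)/(-1 - 8))/6 = -√(I + 74/(-9))/6 = -√(I + 74*(-⅑))/6 = -√(I - 74/9)/6 = -√(-74/9 + I)/6)
p(75/(-82) - 62/(-73), -210) - S(35) = -√(-74 + 9*(75/(-82) - 62/(-73)))/18 - 1*35² = -√(-74 + 9*(75*(-1/82) - 62*(-1/73)))/18 - 1*1225 = -√(-74 + 9*(-75/82 + 62/73))/18 - 1225 = -√(-74 + 9*(-391/5986))/18 - 1225 = -√(-74 - 3519/5986)/18 - 1225 = -I*√2672647238/107748 - 1225 = -1225 - I*√2672647238/107748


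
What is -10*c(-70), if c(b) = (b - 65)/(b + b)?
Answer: -135/14 ≈ -9.6429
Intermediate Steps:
c(b) = (-65 + b)/(2*b) (c(b) = (-65 + b)/((2*b)) = (-65 + b)*(1/(2*b)) = (-65 + b)/(2*b))
-10*c(-70) = -5*(-65 - 70)/(-70) = -5*(-1)*(-135)/70 = -10*27/28 = -135/14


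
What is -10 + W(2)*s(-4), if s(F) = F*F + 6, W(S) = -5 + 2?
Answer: -76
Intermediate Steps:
W(S) = -3
s(F) = 6 + F² (s(F) = F² + 6 = 6 + F²)
-10 + W(2)*s(-4) = -10 - 3*(6 + (-4)²) = -10 - 3*(6 + 16) = -10 - 3*22 = -10 - 66 = -76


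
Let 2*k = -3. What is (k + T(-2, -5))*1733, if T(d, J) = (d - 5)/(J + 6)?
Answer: -29461/2 ≈ -14731.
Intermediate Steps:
T(d, J) = (-5 + d)/(6 + J)
k = -3/2 (k = (½)*(-3) = -3/2 ≈ -1.5000)
(k + T(-2, -5))*1733 = (-3/2 + (-5 - 2)/(6 - 5))*1733 = (-3/2 - 7/1)*1733 = (-3/2 + 1*(-7))*1733 = (-3/2 - 7)*1733 = -17/2*1733 = -29461/2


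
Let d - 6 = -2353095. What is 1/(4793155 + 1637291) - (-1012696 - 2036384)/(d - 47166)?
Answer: -39609983615/31181232654 ≈ -1.2703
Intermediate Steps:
d = -2353089 (d = 6 - 2353095 = -2353089)
1/(4793155 + 1637291) - (-1012696 - 2036384)/(d - 47166) = 1/(4793155 + 1637291) - (-1012696 - 2036384)/(-2353089 - 47166) = 1/6430446 - (-3049080)/(-2400255) = 1/6430446 - (-3049080)*(-1)/2400255 = 1/6430446 - 1*203272/160017 = 1/6430446 - 203272/160017 = -39609983615/31181232654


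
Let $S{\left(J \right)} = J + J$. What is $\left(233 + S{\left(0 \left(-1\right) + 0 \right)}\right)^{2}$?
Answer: $54289$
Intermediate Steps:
$S{\left(J \right)} = 2 J$
$\left(233 + S{\left(0 \left(-1\right) + 0 \right)}\right)^{2} = \left(233 + 2 \left(0 \left(-1\right) + 0\right)\right)^{2} = \left(233 + 2 \left(0 + 0\right)\right)^{2} = \left(233 + 2 \cdot 0\right)^{2} = \left(233 + 0\right)^{2} = 233^{2} = 54289$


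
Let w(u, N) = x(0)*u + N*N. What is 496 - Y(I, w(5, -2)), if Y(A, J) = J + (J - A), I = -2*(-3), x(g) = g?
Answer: 494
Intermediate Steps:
I = 6
w(u, N) = N² (w(u, N) = 0*u + N*N = 0 + N² = N²)
Y(A, J) = -A + 2*J
496 - Y(I, w(5, -2)) = 496 - (-1*6 + 2*(-2)²) = 496 - (-6 + 2*4) = 496 - (-6 + 8) = 496 - 1*2 = 496 - 2 = 494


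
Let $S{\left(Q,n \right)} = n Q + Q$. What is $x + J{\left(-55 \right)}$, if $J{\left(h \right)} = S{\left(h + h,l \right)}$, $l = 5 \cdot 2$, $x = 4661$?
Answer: $3451$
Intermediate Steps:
$l = 10$
$S{\left(Q,n \right)} = Q + Q n$ ($S{\left(Q,n \right)} = Q n + Q = Q + Q n$)
$J{\left(h \right)} = 22 h$ ($J{\left(h \right)} = \left(h + h\right) \left(1 + 10\right) = 2 h 11 = 22 h$)
$x + J{\left(-55 \right)} = 4661 + 22 \left(-55\right) = 4661 - 1210 = 3451$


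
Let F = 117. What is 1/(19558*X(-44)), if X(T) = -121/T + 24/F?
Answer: 78/4508119 ≈ 1.7302e-5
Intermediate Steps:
X(T) = 8/39 - 121/T (X(T) = -121/T + 24/117 = -121/T + 24*(1/117) = -121/T + 8/39 = 8/39 - 121/T)
1/(19558*X(-44)) = 1/(19558*(8/39 - 121/(-44))) = 1/(19558*(8/39 - 121*(-1/44))) = 1/(19558*(8/39 + 11/4)) = 1/(19558*(461/156)) = (1/19558)*(156/461) = 78/4508119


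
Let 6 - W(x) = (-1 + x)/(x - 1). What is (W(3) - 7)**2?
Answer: 4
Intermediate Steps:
W(x) = 5 (W(x) = 6 - (-1 + x)/(x - 1) = 6 - (-1 + x)/(-1 + x) = 6 - 1*1 = 6 - 1 = 5)
(W(3) - 7)**2 = (5 - 7)**2 = (-2)**2 = 4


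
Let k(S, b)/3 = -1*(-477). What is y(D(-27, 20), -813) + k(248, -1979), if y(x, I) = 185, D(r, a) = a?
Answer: 1616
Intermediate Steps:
k(S, b) = 1431 (k(S, b) = 3*(-1*(-477)) = 3*477 = 1431)
y(D(-27, 20), -813) + k(248, -1979) = 185 + 1431 = 1616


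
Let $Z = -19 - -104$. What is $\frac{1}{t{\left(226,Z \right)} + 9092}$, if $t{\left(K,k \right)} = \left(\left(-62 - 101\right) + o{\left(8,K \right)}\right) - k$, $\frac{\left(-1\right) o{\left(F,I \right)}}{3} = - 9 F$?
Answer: $\frac{1}{9060} \approx 0.00011038$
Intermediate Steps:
$o{\left(F,I \right)} = 27 F$ ($o{\left(F,I \right)} = - 3 \left(- 9 F\right) = 27 F$)
$Z = 85$ ($Z = -19 + 104 = 85$)
$t{\left(K,k \right)} = 53 - k$ ($t{\left(K,k \right)} = \left(\left(-62 - 101\right) + 27 \cdot 8\right) - k = \left(-163 + 216\right) - k = 53 - k$)
$\frac{1}{t{\left(226,Z \right)} + 9092} = \frac{1}{\left(53 - 85\right) + 9092} = \frac{1}{-32 + 9092} = \frac{1}{9060}$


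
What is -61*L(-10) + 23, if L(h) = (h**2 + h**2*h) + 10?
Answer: 54313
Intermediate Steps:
L(h) = 10 + h**2 + h**3 (L(h) = (h**2 + h**3) + 10 = 10 + h**2 + h**3)
-61*L(-10) + 23 = -61*(10 + (-10)**2 + (-10)**3) + 23 = -61*(10 + 100 - 1000) + 23 = -61*(-890) + 23 = 54290 + 23 = 54313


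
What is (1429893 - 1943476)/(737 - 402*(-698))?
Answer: -513583/281333 ≈ -1.8255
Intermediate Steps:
(1429893 - 1943476)/(737 - 402*(-698)) = -513583/(737 + 280596) = -513583/281333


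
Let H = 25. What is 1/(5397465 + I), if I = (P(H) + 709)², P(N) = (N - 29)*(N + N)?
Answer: 1/5656546 ≈ 1.7679e-7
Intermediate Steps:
P(N) = 2*N*(-29 + N) (P(N) = (-29 + N)*(2*N) = 2*N*(-29 + N))
I = 259081 (I = (2*25*(-29 + 25) + 709)² = (2*25*(-4) + 709)² = (-200 + 709)² = 509² = 259081)
1/(5397465 + I) = 1/(5397465 + 259081) = 1/5656546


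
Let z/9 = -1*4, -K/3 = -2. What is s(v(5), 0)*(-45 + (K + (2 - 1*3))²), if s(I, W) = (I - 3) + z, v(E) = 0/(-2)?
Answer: 780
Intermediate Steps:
K = 6 (K = -3*(-2) = 6)
z = -36 (z = 9*(-1*4) = 9*(-4) = -36)
v(E) = 0 (v(E) = 0*(-½) = 0)
s(I, W) = -39 + I (s(I, W) = (I - 3) - 36 = (-3 + I) - 36 = -39 + I)
s(v(5), 0)*(-45 + (K + (2 - 1*3))²) = (-39 + 0)*(-45 + (6 + (2 - 1*3))²) = -39*(-45 + (6 + (2 - 3))²) = -39*(-45 + (6 - 1)²) = -39*(-45 + 5²) = -39*(-45 + 25) = -39*(-20) = 780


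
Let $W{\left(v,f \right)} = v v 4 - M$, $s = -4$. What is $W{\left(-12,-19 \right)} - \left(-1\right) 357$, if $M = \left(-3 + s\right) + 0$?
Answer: $940$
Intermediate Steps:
$M = -7$ ($M = \left(-3 - 4\right) + 0 = -7 + 0 = -7$)
$W{\left(v,f \right)} = 7 + 4 v^{2}$ ($W{\left(v,f \right)} = v v 4 - -7 = v^{2} \cdot 4 + 7 = 4 v^{2} + 7 = 7 + 4 v^{2}$)
$W{\left(-12,-19 \right)} - \left(-1\right) 357 = \left(7 + 4 \left(-12\right)^{2}\right) - \left(-1\right) 357 = \left(7 + 4 \cdot 144\right) - -357 = \left(7 + 576\right) + 357 = 583 + 357 = 940$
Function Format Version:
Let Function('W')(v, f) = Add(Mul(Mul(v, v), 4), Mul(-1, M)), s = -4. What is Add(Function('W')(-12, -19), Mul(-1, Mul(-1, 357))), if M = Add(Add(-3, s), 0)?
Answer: 940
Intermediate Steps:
M = -7 (M = Add(Add(-3, -4), 0) = Add(-7, 0) = -7)
Function('W')(v, f) = Add(7, Mul(4, Pow(v, 2))) (Function('W')(v, f) = Add(Mul(Mul(v, v), 4), Mul(-1, -7)) = Add(Mul(Pow(v, 2), 4), 7) = Add(Mul(4, Pow(v, 2)), 7) = Add(7, Mul(4, Pow(v, 2))))
Add(Function('W')(-12, -19), Mul(-1, Mul(-1, 357))) = Add(Add(7, Mul(4, Pow(-12, 2))), Mul(-1, Mul(-1, 357))) = Add(Add(7, Mul(4, 144)), Mul(-1, -357)) = Add(Add(7, 576), 357) = Add(583, 357) = 940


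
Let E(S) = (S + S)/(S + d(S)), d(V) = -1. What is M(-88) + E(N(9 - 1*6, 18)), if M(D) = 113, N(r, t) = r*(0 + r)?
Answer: 461/4 ≈ 115.25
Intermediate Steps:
N(r, t) = r**2 (N(r, t) = r*r = r**2)
E(S) = 2*S/(-1 + S) (E(S) = (S + S)/(S - 1) = (2*S)/(-1 + S) = 2*S/(-1 + S))
M(-88) + E(N(9 - 1*6, 18)) = 113 + 2*(9 - 1*6)**2/(-1 + (9 - 1*6)**2) = 113 + 2*(9 - 6)**2/(-1 + (9 - 6)**2) = 113 + 2*3**2/(-1 + 3**2) = 113 + 2*9/(-1 + 9) = 113 + 2*9/8 = 113 + 2*9*(1/8) = 113 + 9/4 = 461/4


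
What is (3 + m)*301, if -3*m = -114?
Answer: 12341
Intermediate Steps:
m = 38 (m = -1/3*(-114) = 38)
(3 + m)*301 = (3 + 38)*301 = 41*301 = 12341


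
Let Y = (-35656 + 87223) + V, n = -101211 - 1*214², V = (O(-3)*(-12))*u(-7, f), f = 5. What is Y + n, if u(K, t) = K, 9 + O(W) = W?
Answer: -96448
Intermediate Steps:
O(W) = -9 + W
V = -1008 (V = ((-9 - 3)*(-12))*(-7) = -12*(-12)*(-7) = 144*(-7) = -1008)
n = -147007 (n = -101211 - 1*45796 = -101211 - 45796 = -147007)
Y = 50559 (Y = (-35656 + 87223) - 1008 = 51567 - 1008 = 50559)
Y + n = 50559 - 147007 = -96448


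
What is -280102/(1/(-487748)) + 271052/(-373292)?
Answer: 12749712695925845/93323 ≈ 1.3662e+11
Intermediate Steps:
-280102/(1/(-487748)) + 271052/(-373292) = -280102/(-1/487748) + 271052*(-1/373292) = -280102*(-487748) - 67763/93323 = 136619190296 - 67763/93323 = 12749712695925845/93323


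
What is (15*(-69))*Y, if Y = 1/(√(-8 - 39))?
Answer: 1035*I*√47/47 ≈ 150.97*I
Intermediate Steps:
Y = -I*√47/47 (Y = 1/(√(-47)) = 1/(I*√47) = -I*√47/47 ≈ -0.14586*I)
(15*(-69))*Y = (15*(-69))*(-I*√47/47) = -(-1035)*I*√47/47 = 1035*I*√47/47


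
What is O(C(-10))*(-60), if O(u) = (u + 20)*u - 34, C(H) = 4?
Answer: -3720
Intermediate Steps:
O(u) = -34 + u*(20 + u) (O(u) = (20 + u)*u - 34 = u*(20 + u) - 34 = -34 + u*(20 + u))
O(C(-10))*(-60) = (-34 + 4² + 20*4)*(-60) = (-34 + 16 + 80)*(-60) = 62*(-60) = -3720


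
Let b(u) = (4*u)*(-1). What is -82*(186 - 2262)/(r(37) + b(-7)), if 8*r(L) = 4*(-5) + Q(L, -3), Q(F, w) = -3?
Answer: 453952/67 ≈ 6775.4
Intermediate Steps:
r(L) = -23/8 (r(L) = (4*(-5) - 3)/8 = (-20 - 3)/8 = (⅛)*(-23) = -23/8)
b(u) = -4*u
-82*(186 - 2262)/(r(37) + b(-7)) = -82*(186 - 2262)/(-23/8 - 4*(-7)) = -(-170232)/(-23/8 + 28) = -(-170232)/201/8 = -(-170232)*8/201 = -82*(-5536/67) = 453952/67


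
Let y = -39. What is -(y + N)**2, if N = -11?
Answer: -2500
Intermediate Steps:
-(y + N)**2 = -(-39 - 11)**2 = -1*(-50)**2 = -1*2500 = -2500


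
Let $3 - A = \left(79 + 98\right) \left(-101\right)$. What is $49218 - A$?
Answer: $31338$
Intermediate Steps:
$A = 17880$ ($A = 3 - \left(79 + 98\right) \left(-101\right) = 3 - 177 \left(-101\right) = 3 - -17877 = 3 + 17877 = 17880$)
$49218 - A = 49218 - 17880 = 31338$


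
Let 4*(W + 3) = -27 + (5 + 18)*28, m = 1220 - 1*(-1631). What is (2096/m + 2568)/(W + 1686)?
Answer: 29293856/20951999 ≈ 1.3981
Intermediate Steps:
m = 2851 (m = 1220 + 1631 = 2851)
W = 605/4 (W = -3 + (-27 + (5 + 18)*28)/4 = -3 + (-27 + 23*28)/4 = -3 + (-27 + 644)/4 = -3 + (1/4)*617 = -3 + 617/4 = 605/4 ≈ 151.25)
(2096/m + 2568)/(W + 1686) = (2096/2851 + 2568)/(605/4 + 1686) = (2096*(1/2851) + 2568)/(7349/4) = (2096/2851 + 2568)*(4/7349) = (7323464/2851)*(4/7349) = 29293856/20951999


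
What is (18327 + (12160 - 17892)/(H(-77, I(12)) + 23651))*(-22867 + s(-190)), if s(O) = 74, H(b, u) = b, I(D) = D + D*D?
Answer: -4923686490019/11787 ≈ -4.1772e+8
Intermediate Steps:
I(D) = D + D²
(18327 + (12160 - 17892)/(H(-77, I(12)) + 23651))*(-22867 + s(-190)) = (18327 + (12160 - 17892)/(-77 + 23651))*(-22867 + 74) = (18327 - 5732/23574)*(-22793) = (18327 - 5732*1/23574)*(-22793) = (18327 - 2866/11787)*(-22793) = (216017483/11787)*(-22793) = -4923686490019/11787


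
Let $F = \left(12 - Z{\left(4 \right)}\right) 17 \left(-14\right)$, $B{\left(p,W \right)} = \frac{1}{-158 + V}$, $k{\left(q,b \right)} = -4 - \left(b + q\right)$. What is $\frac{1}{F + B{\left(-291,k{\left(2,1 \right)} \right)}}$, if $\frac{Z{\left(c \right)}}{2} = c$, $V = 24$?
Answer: $- \frac{134}{127569} \approx -0.0010504$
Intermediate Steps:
$Z{\left(c \right)} = 2 c$
$k{\left(q,b \right)} = -4 - b - q$ ($k{\left(q,b \right)} = -4 - \left(b + q\right) = -4 - b - q$)
$B{\left(p,W \right)} = - \frac{1}{134}$ ($B{\left(p,W \right)} = \frac{1}{-158 + 24} = \frac{1}{-134} = - \frac{1}{134}$)
$F = -952$ ($F = \left(12 - 2 \cdot 4\right) 17 \left(-14\right) = \left(12 - 8\right) 17 \left(-14\right) = 4 \cdot 17 \left(-14\right) = 68 \left(-14\right) = -952$)
$\frac{1}{F + B{\left(-291,k{\left(2,1 \right)} \right)}} = \frac{1}{-952 - \frac{1}{134}} = \frac{1}{- \frac{127569}{134}} = - \frac{134}{127569}$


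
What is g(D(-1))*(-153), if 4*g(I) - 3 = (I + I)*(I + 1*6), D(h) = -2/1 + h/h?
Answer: 1071/4 ≈ 267.75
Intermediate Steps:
D(h) = -1 (D(h) = -2*1 + 1 = -2 + 1 = -1)
g(I) = 3/4 + I*(6 + I)/2 (g(I) = 3/4 + ((I + I)*(I + 1*6))/4 = 3/4 + ((2*I)*(I + 6))/4 = 3/4 + ((2*I)*(6 + I))/4 = 3/4 + (2*I*(6 + I))/4 = 3/4 + I*(6 + I)/2)
g(D(-1))*(-153) = (3/4 + (1/2)*(-1)**2 + 3*(-1))*(-153) = (3/4 + (1/2)*1 - 3)*(-153) = (3/4 + 1/2 - 3)*(-153) = -7/4*(-153) = 1071/4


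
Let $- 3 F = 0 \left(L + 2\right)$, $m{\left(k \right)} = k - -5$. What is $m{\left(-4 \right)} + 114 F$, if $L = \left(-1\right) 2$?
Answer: $1$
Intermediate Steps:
$m{\left(k \right)} = 5 + k$ ($m{\left(k \right)} = k + 5 = 5 + k$)
$L = -2$
$F = 0$ ($F = - \frac{0 \left(-2 + 2\right)}{3} = - \frac{0 \cdot 0}{3} = \left(- \frac{1}{3}\right) 0 = 0$)
$m{\left(-4 \right)} + 114 F = \left(5 - 4\right) + 114 \cdot 0 = 1 + 0 = 1$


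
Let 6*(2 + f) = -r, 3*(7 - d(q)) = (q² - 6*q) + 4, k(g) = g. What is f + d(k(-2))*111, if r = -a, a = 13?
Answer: 223/6 ≈ 37.167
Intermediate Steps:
d(q) = 17/3 + 2*q - q²/3 (d(q) = 7 - ((q² - 6*q) + 4)/3 = 7 - (4 + q² - 6*q)/3 = 7 + (-4/3 + 2*q - q²/3) = 17/3 + 2*q - q²/3)
r = -13 (r = -1*13 = -13)
f = ⅙ (f = -2 + (-1*(-13))/6 = -2 + (⅙)*13 = -2 + 13/6 = ⅙ ≈ 0.16667)
f + d(k(-2))*111 = ⅙ + (17/3 + 2*(-2) - ⅓*(-2)²)*111 = ⅙ + (17/3 - 4 - ⅓*4)*111 = ⅙ + (17/3 - 4 - 4/3)*111 = ⅙ + (⅓)*111 = ⅙ + 37 = 223/6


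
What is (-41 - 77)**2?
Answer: 13924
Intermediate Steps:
(-41 - 77)**2 = (-118)**2 = 13924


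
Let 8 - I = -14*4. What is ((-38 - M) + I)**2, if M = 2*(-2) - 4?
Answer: 1156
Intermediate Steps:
I = 64 (I = 8 - (-14)*4 = 8 - 1*(-56) = 8 + 56 = 64)
M = -8 (M = -4 - 4 = -8)
((-38 - M) + I)**2 = ((-38 - 1*(-8)) + 64)**2 = ((-38 + 8) + 64)**2 = (-30 + 64)**2 = 34**2 = 1156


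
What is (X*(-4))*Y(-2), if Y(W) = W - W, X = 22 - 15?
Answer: 0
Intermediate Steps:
X = 7
Y(W) = 0
(X*(-4))*Y(-2) = (7*(-4))*0 = -28*0 = 0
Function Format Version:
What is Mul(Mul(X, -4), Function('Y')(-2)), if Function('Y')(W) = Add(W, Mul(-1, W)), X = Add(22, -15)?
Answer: 0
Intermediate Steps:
X = 7
Function('Y')(W) = 0
Mul(Mul(X, -4), Function('Y')(-2)) = Mul(Mul(7, -4), 0) = Mul(-28, 0) = 0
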